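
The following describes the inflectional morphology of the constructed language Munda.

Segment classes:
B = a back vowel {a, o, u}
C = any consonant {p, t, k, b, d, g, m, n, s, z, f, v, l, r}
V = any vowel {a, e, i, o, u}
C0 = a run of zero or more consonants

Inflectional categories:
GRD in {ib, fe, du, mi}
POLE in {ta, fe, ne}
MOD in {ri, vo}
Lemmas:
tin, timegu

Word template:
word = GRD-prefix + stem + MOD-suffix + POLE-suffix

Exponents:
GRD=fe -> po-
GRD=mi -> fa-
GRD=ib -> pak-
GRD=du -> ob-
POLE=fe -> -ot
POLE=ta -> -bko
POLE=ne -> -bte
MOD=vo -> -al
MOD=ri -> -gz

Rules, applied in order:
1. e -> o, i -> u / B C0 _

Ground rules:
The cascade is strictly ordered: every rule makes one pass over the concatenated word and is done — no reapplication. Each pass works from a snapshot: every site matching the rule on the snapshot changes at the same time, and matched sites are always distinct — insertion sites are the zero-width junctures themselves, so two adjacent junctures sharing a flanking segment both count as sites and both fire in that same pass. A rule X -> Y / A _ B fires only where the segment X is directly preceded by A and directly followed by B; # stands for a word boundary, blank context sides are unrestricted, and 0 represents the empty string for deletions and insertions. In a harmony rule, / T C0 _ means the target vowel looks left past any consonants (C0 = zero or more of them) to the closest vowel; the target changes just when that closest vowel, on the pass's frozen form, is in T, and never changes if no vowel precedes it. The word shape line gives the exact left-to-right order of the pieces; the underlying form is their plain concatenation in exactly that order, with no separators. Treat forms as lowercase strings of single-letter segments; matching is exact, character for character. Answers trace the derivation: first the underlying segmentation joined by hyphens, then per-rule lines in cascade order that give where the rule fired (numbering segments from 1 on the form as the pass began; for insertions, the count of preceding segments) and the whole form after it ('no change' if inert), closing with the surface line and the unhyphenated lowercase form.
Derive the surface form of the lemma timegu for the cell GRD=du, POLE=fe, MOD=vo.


underlying: ob-timegu-al-ot
1. e -> o, i -> u / B C0 _: fires at position(s) 4: obtumegualot
surface: obtumegualot


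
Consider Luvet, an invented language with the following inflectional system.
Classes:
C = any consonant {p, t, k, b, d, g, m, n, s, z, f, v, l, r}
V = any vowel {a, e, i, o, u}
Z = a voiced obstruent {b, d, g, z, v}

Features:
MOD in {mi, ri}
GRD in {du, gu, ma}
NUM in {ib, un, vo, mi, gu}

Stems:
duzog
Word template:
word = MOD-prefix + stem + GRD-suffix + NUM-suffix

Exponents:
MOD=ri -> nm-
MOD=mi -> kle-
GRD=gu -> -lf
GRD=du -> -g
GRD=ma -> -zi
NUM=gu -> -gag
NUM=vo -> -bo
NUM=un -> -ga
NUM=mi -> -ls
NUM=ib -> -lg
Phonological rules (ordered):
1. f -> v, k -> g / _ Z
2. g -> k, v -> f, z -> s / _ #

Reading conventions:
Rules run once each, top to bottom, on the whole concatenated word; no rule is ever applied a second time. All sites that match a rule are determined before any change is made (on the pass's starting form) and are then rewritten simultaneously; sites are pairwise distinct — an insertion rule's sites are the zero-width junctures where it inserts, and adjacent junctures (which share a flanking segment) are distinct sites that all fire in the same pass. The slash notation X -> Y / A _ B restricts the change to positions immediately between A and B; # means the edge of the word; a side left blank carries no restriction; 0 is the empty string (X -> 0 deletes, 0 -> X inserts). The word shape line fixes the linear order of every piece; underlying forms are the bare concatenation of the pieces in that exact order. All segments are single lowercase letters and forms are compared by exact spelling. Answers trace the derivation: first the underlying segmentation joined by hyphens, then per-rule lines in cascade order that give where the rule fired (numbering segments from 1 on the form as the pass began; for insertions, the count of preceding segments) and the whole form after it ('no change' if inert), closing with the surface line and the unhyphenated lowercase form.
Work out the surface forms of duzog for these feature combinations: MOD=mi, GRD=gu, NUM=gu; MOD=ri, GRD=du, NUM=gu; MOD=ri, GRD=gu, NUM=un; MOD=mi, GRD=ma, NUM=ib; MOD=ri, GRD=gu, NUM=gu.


cell MOD=mi, GRD=gu, NUM=gu:
underlying: kle-duzog-lf-gag
1. f -> v, k -> g / _ Z: fires at position(s) 10: kleduzoglvgag
2. g -> k, v -> f, z -> s / _ #: fires at position(s) 13: kleduzoglvgak
surface: kleduzoglvgak

cell MOD=ri, GRD=du, NUM=gu:
underlying: nm-duzog-g-gag
1. f -> v, k -> g / _ Z: no change
2. g -> k, v -> f, z -> s / _ #: fires at position(s) 11: nmduzogggak
surface: nmduzogggak

cell MOD=ri, GRD=gu, NUM=un:
underlying: nm-duzog-lf-ga
1. f -> v, k -> g / _ Z: fires at position(s) 9: nmduzoglvga
2. g -> k, v -> f, z -> s / _ #: no change
surface: nmduzoglvga

cell MOD=mi, GRD=ma, NUM=ib:
underlying: kle-duzog-zi-lg
1. f -> v, k -> g / _ Z: no change
2. g -> k, v -> f, z -> s / _ #: fires at position(s) 12: kleduzogzilk
surface: kleduzogzilk

cell MOD=ri, GRD=gu, NUM=gu:
underlying: nm-duzog-lf-gag
1. f -> v, k -> g / _ Z: fires at position(s) 9: nmduzoglvgag
2. g -> k, v -> f, z -> s / _ #: fires at position(s) 12: nmduzoglvgak
surface: nmduzoglvgak


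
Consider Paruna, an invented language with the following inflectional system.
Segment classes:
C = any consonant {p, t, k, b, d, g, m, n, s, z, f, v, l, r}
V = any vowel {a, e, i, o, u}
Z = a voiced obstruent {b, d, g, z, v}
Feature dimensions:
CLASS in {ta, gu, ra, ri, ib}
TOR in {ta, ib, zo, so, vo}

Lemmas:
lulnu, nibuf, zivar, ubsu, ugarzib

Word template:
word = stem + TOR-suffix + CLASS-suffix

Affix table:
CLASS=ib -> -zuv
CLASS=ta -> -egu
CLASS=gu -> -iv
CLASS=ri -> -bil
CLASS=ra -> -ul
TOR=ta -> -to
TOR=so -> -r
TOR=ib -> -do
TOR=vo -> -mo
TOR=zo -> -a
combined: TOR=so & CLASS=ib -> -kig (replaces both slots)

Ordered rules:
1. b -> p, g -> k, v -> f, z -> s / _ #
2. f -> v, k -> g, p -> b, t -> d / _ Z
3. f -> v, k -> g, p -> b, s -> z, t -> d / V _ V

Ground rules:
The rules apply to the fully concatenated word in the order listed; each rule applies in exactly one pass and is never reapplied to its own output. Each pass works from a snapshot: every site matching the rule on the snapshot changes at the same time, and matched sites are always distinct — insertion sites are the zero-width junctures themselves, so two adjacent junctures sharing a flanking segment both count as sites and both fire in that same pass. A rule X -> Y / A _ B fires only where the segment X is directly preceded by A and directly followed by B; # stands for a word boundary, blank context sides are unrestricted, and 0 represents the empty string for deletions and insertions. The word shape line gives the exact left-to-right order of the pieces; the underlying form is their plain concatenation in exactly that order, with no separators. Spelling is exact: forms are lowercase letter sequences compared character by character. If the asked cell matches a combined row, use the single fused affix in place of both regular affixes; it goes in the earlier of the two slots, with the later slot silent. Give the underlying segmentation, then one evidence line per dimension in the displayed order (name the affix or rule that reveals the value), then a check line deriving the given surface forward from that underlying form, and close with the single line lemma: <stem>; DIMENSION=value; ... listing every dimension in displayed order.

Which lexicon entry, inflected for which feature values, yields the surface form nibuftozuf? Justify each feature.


underlying: nibuf-to-zuv
CLASS=ib - signalled by the affix -zuv
TOR=ta - signalled by the affix -to
check: nibuftozuv -> nibuftozuf -> nibuftozuf -> nibuftozuf
lemma: nibuf; CLASS=ib; TOR=ta


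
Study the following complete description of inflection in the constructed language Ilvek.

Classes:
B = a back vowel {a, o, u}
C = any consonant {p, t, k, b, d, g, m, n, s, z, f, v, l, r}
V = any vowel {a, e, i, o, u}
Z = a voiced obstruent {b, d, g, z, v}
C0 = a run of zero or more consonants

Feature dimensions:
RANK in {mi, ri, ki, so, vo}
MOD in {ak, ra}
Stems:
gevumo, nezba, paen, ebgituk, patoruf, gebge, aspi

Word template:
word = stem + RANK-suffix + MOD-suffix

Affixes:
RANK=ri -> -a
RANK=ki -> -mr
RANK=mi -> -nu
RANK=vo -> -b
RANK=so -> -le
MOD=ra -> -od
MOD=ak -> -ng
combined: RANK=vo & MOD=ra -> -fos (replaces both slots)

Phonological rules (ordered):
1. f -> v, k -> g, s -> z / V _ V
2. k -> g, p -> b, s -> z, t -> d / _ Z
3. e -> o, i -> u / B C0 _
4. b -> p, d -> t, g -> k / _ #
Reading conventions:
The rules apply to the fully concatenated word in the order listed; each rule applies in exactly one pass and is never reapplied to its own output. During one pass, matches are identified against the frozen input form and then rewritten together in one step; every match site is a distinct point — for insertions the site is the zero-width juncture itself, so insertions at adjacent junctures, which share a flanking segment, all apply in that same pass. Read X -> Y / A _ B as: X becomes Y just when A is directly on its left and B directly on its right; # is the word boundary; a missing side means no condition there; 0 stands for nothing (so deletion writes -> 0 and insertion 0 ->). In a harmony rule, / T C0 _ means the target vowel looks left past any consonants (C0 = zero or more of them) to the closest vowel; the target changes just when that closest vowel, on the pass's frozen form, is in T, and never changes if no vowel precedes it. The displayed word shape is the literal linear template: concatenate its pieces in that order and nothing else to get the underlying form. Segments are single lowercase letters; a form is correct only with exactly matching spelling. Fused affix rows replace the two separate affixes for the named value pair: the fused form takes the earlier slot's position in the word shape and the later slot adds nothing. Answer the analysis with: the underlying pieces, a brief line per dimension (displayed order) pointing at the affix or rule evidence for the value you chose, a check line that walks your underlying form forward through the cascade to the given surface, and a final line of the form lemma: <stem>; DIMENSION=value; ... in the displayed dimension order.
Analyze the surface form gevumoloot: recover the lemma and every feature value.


underlying: gevumo-le-od
RANK=so - signalled by the affix -le
MOD=ra - signalled by the affix -od
check: gevumoleod -> gevumoleod -> gevumoleod -> gevumolood -> gevumoloot
lemma: gevumo; RANK=so; MOD=ra


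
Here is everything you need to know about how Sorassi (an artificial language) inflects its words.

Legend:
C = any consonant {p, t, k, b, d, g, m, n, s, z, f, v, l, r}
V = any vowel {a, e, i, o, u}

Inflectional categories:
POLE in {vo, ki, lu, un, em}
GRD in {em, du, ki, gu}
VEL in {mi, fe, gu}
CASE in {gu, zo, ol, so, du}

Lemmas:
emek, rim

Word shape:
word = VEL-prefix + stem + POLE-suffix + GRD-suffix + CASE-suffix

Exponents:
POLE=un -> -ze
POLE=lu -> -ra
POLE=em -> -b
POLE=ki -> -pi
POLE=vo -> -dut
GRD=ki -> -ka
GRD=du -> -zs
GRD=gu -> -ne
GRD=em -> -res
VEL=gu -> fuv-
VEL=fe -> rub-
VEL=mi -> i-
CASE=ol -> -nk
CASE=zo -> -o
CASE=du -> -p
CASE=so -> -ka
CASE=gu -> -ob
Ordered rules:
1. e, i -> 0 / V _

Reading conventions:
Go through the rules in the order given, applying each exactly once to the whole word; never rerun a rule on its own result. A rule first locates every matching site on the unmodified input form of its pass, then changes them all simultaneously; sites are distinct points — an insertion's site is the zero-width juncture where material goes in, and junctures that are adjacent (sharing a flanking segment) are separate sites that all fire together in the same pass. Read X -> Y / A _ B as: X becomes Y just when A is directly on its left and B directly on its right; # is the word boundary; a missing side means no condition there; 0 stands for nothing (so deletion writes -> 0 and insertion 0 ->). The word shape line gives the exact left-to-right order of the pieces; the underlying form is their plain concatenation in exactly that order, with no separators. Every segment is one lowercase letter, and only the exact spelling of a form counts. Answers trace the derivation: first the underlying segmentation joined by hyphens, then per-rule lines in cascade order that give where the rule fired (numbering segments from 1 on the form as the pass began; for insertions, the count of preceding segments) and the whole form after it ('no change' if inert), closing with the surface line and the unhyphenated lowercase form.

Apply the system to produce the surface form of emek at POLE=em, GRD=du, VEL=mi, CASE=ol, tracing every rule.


underlying: i-emek-b-zs-nk
1. e, i -> 0 / V _: fires at position(s) 2: imekbzsnk
surface: imekbzsnk


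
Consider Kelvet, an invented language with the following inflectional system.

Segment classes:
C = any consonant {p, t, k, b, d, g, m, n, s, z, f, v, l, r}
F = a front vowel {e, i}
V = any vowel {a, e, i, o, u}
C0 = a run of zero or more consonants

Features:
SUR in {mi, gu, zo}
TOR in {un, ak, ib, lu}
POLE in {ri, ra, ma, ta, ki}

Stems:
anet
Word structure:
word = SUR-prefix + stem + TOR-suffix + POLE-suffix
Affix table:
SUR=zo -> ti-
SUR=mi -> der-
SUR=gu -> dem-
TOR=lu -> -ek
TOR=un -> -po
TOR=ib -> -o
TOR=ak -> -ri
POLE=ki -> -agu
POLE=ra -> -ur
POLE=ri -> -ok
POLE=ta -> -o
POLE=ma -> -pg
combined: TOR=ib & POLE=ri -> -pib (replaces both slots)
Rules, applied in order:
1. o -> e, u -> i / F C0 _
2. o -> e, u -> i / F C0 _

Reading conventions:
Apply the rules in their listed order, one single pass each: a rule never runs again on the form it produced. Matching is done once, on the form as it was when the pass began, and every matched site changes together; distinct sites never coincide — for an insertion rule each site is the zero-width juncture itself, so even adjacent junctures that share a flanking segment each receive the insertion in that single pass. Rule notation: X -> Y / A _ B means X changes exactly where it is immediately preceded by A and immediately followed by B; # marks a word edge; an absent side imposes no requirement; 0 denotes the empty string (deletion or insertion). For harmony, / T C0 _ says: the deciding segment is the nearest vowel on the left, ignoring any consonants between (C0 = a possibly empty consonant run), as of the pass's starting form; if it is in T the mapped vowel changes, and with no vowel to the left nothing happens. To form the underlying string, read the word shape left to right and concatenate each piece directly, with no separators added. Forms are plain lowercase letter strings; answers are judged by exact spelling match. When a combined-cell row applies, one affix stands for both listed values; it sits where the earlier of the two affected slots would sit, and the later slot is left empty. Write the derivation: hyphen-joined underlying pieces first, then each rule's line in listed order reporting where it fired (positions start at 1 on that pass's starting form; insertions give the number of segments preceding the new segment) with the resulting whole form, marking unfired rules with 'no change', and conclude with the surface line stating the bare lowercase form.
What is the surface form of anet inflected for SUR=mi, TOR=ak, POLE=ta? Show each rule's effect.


underlying: der-anet-ri-o
1. o -> e, u -> i / F C0 _: fires at position(s) 10: deranetrie
2. o -> e, u -> i / F C0 _: no change
surface: deranetrie


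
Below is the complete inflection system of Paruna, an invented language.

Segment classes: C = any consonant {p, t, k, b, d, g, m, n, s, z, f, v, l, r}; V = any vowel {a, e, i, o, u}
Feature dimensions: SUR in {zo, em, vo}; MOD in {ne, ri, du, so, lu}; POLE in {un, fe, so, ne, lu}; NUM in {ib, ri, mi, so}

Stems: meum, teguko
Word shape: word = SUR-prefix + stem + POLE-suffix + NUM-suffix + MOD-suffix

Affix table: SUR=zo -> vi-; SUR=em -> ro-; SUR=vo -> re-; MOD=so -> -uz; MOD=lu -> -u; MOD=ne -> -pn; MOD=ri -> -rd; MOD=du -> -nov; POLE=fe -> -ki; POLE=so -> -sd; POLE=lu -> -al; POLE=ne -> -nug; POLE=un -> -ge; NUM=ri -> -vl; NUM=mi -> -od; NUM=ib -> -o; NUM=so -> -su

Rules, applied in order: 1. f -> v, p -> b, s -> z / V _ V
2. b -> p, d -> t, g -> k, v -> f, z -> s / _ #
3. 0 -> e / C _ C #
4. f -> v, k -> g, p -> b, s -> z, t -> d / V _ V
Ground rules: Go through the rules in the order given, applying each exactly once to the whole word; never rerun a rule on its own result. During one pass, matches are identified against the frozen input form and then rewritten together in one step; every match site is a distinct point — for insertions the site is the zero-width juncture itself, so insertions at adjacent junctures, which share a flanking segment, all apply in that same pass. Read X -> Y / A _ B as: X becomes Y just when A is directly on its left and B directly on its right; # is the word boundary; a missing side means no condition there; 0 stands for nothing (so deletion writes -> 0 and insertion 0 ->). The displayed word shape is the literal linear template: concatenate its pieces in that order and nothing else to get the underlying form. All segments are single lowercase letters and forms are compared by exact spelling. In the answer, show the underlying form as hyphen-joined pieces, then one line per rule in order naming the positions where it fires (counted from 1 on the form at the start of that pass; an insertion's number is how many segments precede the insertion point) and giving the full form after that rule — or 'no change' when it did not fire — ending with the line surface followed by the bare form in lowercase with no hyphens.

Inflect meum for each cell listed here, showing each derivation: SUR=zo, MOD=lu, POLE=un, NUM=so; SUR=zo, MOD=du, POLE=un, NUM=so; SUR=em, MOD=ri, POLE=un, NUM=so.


cell SUR=zo, MOD=lu, POLE=un, NUM=so:
underlying: vi-meum-ge-su-u
1. f -> v, p -> b, s -> z / V _ V: fires at position(s) 9: vimeumgezuu
2. b -> p, d -> t, g -> k, v -> f, z -> s / _ #: no change
3. 0 -> e / C _ C #: no change
4. f -> v, k -> g, p -> b, s -> z, t -> d / V _ V: no change
surface: vimeumgezuu

cell SUR=zo, MOD=du, POLE=un, NUM=so:
underlying: vi-meum-ge-su-nov
1. f -> v, p -> b, s -> z / V _ V: fires at position(s) 9: vimeumgezunov
2. b -> p, d -> t, g -> k, v -> f, z -> s / _ #: fires at position(s) 13: vimeumgezunof
3. 0 -> e / C _ C #: no change
4. f -> v, k -> g, p -> b, s -> z, t -> d / V _ V: no change
surface: vimeumgezunof

cell SUR=em, MOD=ri, POLE=un, NUM=so:
underlying: ro-meum-ge-su-rd
1. f -> v, p -> b, s -> z / V _ V: fires at position(s) 9: romeumgezurd
2. b -> p, d -> t, g -> k, v -> f, z -> s / _ #: fires at position(s) 12: romeumgezurt
3. 0 -> e / C _ C #: inserts after position(s) 11: romeumgezuret
4. f -> v, k -> g, p -> b, s -> z, t -> d / V _ V: no change
surface: romeumgezuret


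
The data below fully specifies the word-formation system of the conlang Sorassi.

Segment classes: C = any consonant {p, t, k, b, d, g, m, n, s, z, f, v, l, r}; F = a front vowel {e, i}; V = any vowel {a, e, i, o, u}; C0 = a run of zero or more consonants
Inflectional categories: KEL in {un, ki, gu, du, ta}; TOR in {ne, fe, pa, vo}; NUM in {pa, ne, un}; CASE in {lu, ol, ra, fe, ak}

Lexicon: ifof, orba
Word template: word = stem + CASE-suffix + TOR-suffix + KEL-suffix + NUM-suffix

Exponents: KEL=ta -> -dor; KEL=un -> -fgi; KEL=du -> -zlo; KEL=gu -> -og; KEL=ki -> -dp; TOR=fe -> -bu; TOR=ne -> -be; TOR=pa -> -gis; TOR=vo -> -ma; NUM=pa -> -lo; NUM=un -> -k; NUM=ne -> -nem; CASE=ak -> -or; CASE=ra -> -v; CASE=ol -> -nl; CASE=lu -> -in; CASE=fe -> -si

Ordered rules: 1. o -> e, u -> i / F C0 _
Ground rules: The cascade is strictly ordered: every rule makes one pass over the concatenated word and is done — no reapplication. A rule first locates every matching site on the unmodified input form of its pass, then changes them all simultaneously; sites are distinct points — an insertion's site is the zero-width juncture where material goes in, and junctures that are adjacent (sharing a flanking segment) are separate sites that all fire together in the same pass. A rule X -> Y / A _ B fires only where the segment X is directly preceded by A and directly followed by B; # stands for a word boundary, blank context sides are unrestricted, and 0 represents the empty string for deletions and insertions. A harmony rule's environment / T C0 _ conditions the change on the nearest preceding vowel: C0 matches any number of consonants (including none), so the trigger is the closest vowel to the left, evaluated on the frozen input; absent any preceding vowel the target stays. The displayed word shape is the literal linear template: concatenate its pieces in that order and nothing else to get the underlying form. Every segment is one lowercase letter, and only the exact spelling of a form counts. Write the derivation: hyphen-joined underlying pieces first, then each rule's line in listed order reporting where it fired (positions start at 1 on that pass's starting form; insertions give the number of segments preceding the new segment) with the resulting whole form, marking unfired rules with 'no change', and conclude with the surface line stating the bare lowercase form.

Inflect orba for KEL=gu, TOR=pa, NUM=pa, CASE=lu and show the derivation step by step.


underlying: orba-in-gis-og-lo
1. o -> e, u -> i / F C0 _: fires at position(s) 10: orbaingiseglo
surface: orbaingiseglo


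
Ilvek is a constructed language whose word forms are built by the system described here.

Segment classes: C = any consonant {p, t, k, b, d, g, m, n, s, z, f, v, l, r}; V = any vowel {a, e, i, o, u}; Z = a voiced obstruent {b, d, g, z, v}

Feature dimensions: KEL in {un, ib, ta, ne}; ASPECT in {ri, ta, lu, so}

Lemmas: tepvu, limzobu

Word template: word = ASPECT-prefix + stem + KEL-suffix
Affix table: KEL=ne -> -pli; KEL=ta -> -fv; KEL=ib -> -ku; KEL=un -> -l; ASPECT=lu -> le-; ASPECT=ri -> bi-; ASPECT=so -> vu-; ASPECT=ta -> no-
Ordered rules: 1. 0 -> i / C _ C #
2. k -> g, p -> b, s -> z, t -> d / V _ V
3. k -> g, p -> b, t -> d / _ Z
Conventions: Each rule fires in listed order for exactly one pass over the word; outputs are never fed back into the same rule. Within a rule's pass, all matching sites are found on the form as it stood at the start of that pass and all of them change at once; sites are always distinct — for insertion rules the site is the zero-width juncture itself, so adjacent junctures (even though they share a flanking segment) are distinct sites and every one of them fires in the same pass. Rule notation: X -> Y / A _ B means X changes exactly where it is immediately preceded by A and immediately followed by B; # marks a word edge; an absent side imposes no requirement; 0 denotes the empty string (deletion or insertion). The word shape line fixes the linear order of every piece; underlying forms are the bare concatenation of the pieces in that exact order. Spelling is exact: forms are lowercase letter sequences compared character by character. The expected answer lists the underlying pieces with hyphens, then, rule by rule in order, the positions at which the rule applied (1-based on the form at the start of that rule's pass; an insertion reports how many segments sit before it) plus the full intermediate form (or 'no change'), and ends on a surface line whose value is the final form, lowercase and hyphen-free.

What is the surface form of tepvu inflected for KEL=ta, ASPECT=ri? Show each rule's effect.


underlying: bi-tepvu-fv
1. 0 -> i / C _ C #: inserts after position(s) 8: bitepvufiv
2. k -> g, p -> b, s -> z, t -> d / V _ V: fires at position(s) 3: bidepvufiv
3. k -> g, p -> b, t -> d / _ Z: fires at position(s) 5: bidebvufiv
surface: bidebvufiv


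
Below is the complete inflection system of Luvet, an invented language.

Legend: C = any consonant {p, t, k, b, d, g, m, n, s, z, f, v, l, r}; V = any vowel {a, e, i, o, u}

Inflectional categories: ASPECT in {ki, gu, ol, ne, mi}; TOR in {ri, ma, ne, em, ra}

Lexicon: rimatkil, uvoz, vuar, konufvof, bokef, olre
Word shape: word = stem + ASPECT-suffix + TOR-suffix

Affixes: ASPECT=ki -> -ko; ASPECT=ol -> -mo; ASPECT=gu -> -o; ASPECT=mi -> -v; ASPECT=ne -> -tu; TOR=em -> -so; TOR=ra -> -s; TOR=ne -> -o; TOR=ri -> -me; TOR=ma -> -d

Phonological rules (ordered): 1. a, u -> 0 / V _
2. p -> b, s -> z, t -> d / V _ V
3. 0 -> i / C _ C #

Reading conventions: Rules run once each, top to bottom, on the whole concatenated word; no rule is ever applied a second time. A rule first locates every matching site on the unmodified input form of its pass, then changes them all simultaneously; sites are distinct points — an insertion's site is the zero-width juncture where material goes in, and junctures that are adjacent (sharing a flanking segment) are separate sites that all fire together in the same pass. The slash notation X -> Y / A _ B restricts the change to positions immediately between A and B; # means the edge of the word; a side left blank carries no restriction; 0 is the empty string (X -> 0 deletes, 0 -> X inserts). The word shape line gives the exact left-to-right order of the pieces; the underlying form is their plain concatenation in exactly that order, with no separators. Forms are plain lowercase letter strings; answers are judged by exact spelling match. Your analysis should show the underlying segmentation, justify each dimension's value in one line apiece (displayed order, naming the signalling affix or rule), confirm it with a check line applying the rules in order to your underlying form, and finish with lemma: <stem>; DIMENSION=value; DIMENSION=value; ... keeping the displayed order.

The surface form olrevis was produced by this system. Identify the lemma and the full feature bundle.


underlying: olre-v-s
ASPECT=mi - signalled by the affix -v
TOR=ra - signalled by the affix -s
check: olrevs -> olrevs -> olrevs -> olrevis
lemma: olre; ASPECT=mi; TOR=ra


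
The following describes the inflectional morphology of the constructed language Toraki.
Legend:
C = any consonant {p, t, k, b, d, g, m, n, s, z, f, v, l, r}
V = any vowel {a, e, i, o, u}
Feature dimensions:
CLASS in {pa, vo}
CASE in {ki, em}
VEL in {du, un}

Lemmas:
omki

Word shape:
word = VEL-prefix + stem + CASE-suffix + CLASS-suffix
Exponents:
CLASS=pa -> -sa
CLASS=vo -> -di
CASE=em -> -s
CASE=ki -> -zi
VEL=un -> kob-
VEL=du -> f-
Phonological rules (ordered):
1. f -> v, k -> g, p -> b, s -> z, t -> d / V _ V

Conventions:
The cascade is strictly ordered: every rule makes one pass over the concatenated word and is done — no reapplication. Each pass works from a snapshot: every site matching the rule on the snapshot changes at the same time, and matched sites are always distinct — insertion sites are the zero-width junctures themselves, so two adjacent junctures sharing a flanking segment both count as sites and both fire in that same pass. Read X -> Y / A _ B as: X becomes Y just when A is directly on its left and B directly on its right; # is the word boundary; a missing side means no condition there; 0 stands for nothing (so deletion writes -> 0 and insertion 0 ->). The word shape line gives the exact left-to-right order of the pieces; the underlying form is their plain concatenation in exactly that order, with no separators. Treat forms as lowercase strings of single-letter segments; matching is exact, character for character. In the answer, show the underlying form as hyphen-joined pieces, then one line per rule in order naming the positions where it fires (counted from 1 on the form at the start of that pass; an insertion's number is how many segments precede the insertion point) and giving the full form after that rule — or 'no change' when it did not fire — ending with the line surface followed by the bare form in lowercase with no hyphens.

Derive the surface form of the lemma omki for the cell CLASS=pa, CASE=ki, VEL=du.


underlying: f-omki-zi-sa
1. f -> v, k -> g, p -> b, s -> z, t -> d / V _ V: fires at position(s) 8: fomkiziza
surface: fomkiziza


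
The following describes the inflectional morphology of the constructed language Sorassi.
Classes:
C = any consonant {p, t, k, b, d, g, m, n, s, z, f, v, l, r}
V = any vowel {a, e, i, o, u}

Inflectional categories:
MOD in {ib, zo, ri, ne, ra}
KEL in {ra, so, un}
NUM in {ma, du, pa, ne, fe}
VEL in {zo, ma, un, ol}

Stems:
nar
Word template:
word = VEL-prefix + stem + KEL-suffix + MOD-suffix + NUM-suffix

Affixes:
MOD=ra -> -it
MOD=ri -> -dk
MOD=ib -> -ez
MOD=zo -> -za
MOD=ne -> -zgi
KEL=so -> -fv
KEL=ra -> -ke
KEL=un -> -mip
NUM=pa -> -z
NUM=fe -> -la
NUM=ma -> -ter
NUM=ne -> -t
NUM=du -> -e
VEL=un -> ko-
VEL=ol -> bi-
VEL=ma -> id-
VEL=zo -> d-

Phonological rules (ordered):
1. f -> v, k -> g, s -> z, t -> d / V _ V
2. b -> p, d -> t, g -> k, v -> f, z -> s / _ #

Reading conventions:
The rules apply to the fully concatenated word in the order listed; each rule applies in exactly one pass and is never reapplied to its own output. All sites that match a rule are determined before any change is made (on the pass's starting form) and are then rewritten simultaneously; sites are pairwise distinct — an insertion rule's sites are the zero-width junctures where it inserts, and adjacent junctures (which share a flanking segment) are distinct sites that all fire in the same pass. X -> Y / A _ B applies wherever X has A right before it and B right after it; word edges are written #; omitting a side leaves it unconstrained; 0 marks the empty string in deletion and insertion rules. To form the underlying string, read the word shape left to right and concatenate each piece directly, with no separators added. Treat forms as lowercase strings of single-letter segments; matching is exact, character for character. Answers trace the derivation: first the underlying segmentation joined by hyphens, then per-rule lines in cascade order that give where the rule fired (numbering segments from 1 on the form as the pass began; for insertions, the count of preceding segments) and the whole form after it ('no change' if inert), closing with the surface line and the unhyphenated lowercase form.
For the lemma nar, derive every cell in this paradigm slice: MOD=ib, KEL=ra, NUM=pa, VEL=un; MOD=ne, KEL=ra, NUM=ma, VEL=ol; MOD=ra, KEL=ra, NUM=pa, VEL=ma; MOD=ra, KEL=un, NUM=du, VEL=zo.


cell MOD=ib, KEL=ra, NUM=pa, VEL=un:
underlying: ko-nar-ke-ez-z
1. f -> v, k -> g, s -> z, t -> d / V _ V: no change
2. b -> p, d -> t, g -> k, v -> f, z -> s / _ #: fires at position(s) 10: konarkeezs
surface: konarkeezs

cell MOD=ne, KEL=ra, NUM=ma, VEL=ol:
underlying: bi-nar-ke-zgi-ter
1. f -> v, k -> g, s -> z, t -> d / V _ V: fires at position(s) 11: binarkezgider
2. b -> p, d -> t, g -> k, v -> f, z -> s / _ #: no change
surface: binarkezgider

cell MOD=ra, KEL=ra, NUM=pa, VEL=ma:
underlying: id-nar-ke-it-z
1. f -> v, k -> g, s -> z, t -> d / V _ V: no change
2. b -> p, d -> t, g -> k, v -> f, z -> s / _ #: fires at position(s) 10: idnarkeits
surface: idnarkeits

cell MOD=ra, KEL=un, NUM=du, VEL=zo:
underlying: d-nar-mip-it-e
1. f -> v, k -> g, s -> z, t -> d / V _ V: fires at position(s) 9: dnarmipide
2. b -> p, d -> t, g -> k, v -> f, z -> s / _ #: no change
surface: dnarmipide


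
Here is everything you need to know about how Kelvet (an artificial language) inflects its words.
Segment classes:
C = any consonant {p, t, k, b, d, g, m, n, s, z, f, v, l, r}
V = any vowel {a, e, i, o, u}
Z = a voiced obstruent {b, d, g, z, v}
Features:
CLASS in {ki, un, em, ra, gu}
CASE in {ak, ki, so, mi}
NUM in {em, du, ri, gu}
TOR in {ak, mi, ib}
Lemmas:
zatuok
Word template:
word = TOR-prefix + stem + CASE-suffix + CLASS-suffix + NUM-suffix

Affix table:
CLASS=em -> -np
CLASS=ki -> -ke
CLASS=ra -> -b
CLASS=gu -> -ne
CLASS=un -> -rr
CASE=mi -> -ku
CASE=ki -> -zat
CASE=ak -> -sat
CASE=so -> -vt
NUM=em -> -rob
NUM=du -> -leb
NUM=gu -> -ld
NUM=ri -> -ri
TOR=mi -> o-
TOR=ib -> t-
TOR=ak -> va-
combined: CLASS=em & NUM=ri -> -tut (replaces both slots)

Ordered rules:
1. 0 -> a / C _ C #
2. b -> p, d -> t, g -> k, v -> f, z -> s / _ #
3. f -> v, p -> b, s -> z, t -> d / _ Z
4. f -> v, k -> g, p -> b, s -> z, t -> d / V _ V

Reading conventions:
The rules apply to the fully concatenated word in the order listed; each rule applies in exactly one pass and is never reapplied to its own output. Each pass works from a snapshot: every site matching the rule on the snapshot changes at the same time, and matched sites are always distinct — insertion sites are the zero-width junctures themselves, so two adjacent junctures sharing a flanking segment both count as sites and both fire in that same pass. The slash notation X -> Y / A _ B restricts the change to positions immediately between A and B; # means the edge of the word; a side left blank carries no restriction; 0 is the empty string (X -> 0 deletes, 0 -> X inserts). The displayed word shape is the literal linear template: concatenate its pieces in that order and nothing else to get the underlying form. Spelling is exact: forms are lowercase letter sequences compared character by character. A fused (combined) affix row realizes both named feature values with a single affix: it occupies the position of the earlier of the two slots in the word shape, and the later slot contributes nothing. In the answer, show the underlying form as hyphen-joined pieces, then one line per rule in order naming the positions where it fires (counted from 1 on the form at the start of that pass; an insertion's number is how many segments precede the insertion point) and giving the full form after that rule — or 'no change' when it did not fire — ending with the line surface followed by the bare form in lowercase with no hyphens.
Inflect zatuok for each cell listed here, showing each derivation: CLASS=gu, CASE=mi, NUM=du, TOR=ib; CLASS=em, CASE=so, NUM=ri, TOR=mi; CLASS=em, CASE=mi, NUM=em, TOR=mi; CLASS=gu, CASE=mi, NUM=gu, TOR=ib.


cell CLASS=gu, CASE=mi, NUM=du, TOR=ib:
underlying: t-zatuok-ku-ne-leb
1. 0 -> a / C _ C #: no change
2. b -> p, d -> t, g -> k, v -> f, z -> s / _ #: fires at position(s) 14: tzatuokkunelep
3. f -> v, p -> b, s -> z, t -> d / _ Z: fires at position(s) 1: dzatuokkunelep
4. f -> v, k -> g, p -> b, s -> z, t -> d / V _ V: fires at position(s) 4: dzaduokkunelep
surface: dzaduokkunelep

cell CLASS=em, CASE=so, NUM=ri, TOR=mi:
underlying: o-zatuok-vt-tut
1. 0 -> a / C _ C #: no change
2. b -> p, d -> t, g -> k, v -> f, z -> s / _ #: no change
3. f -> v, p -> b, s -> z, t -> d / _ Z: no change
4. f -> v, k -> g, p -> b, s -> z, t -> d / V _ V: fires at position(s) 4: ozaduokvttut
surface: ozaduokvttut

cell CLASS=em, CASE=mi, NUM=em, TOR=mi:
underlying: o-zatuok-ku-np-rob
1. 0 -> a / C _ C #: no change
2. b -> p, d -> t, g -> k, v -> f, z -> s / _ #: fires at position(s) 14: ozatuokkunprop
3. f -> v, p -> b, s -> z, t -> d / _ Z: no change
4. f -> v, k -> g, p -> b, s -> z, t -> d / V _ V: fires at position(s) 4: ozaduokkunprop
surface: ozaduokkunprop

cell CLASS=gu, CASE=mi, NUM=gu, TOR=ib:
underlying: t-zatuok-ku-ne-ld
1. 0 -> a / C _ C #: inserts after position(s) 12: tzatuokkunelad
2. b -> p, d -> t, g -> k, v -> f, z -> s / _ #: fires at position(s) 14: tzatuokkunelat
3. f -> v, p -> b, s -> z, t -> d / _ Z: fires at position(s) 1: dzatuokkunelat
4. f -> v, k -> g, p -> b, s -> z, t -> d / V _ V: fires at position(s) 4: dzaduokkunelat
surface: dzaduokkunelat


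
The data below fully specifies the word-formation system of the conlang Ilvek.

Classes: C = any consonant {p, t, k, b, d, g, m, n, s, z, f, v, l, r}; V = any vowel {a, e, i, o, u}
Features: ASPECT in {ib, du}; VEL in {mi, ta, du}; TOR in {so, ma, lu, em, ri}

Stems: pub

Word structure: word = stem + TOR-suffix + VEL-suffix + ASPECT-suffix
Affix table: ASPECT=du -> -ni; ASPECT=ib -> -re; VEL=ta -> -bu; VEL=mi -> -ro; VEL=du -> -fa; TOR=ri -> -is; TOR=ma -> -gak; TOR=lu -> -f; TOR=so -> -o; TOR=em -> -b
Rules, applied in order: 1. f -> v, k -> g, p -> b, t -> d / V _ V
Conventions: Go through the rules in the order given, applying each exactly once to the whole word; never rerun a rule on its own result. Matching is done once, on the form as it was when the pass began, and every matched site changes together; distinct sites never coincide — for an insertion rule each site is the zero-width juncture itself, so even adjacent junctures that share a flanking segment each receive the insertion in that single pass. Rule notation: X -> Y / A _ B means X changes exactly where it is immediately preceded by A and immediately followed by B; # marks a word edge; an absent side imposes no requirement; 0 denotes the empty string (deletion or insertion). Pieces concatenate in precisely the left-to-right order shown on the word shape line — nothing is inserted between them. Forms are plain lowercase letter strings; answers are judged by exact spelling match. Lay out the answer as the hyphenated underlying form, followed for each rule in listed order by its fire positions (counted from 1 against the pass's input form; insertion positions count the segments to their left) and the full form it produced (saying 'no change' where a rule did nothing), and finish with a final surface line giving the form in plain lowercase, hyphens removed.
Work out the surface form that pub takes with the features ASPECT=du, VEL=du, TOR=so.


underlying: pub-o-fa-ni
1. f -> v, k -> g, p -> b, t -> d / V _ V: fires at position(s) 5: pubovani
surface: pubovani


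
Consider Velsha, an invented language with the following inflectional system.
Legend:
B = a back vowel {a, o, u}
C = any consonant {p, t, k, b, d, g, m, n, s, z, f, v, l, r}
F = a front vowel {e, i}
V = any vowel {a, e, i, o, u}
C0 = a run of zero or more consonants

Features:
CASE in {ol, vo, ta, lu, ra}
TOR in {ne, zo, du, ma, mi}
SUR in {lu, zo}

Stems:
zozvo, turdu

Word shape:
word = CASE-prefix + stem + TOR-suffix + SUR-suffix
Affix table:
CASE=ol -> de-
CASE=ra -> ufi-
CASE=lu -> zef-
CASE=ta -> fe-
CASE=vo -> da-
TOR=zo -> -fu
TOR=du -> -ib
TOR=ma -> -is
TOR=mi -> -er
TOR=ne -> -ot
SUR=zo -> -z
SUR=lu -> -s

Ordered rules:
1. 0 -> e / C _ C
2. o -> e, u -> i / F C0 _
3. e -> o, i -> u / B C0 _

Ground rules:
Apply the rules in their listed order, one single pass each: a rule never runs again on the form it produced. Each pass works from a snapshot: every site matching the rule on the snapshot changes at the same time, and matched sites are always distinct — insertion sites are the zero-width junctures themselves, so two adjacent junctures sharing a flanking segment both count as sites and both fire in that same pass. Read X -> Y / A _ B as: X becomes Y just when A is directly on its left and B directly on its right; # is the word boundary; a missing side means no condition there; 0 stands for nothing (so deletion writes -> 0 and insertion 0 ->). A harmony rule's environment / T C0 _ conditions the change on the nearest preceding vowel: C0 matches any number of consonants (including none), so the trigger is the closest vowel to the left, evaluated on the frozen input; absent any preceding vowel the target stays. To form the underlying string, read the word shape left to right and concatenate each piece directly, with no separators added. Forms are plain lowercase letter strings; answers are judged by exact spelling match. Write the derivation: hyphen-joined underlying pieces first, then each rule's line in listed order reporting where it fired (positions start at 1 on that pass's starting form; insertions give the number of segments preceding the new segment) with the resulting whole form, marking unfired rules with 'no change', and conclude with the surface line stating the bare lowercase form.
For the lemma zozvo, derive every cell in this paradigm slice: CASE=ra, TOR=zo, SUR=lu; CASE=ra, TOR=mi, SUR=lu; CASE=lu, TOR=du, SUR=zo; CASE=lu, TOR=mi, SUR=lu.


cell CASE=ra, TOR=zo, SUR=lu:
underlying: ufi-zozvo-fu-s
1. 0 -> e / C _ C: inserts after position(s) 6: ufizozevofus
2. o -> e, u -> i / F C0 _: fires at position(s) 5, 9: ufizezevefus
3. e -> o, i -> u / B C0 _: fires at position(s) 3: ufuzezevefus
surface: ufuzezevefus

cell CASE=ra, TOR=mi, SUR=lu:
underlying: ufi-zozvo-er-s
1. 0 -> e / C _ C: inserts after position(s) 6, 10: ufizozevoeres
2. o -> e, u -> i / F C0 _: fires at position(s) 5, 9: ufizezeveeres
3. e -> o, i -> u / B C0 _: fires at position(s) 3: ufuzezeveeres
surface: ufuzezeveeres

cell CASE=lu, TOR=du, SUR=zo:
underlying: zef-zozvo-ib-z
1. 0 -> e / C _ C: inserts after position(s) 3, 6, 10: zefezozevoibez
2. o -> e, u -> i / F C0 _: fires at position(s) 6, 10: zefezezeveibez
3. e -> o, i -> u / B C0 _: no change
surface: zefezezeveibez

cell CASE=lu, TOR=mi, SUR=lu:
underlying: zef-zozvo-er-s
1. 0 -> e / C _ C: inserts after position(s) 3, 6, 10: zefezozevoeres
2. o -> e, u -> i / F C0 _: fires at position(s) 6, 10: zefezezeveeres
3. e -> o, i -> u / B C0 _: no change
surface: zefezezeveeres
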